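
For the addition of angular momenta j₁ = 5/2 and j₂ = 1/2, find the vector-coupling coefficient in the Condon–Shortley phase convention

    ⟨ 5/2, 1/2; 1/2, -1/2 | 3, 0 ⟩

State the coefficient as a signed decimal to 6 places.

triangle: 0!×5!×1!/7! = 120/5040
(j±m)!: 3!×2!×0!×1!×3!×3! = 432
prefactor² = (2J+1)×Δ×N² = 72
  k=0: +1/(0!×0!×2!×0!×3!×1!) = 1/12
Σ = 1/12  ⇒  CG² = 72×1/12² = 1/2
CG = +√(1/2) = +0.707107

+√(1/2) = +0.707107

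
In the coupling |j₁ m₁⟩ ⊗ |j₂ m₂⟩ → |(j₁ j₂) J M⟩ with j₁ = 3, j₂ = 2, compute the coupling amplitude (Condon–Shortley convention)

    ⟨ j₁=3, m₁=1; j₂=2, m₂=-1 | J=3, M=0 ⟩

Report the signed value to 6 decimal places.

+√(1/30) = +0.182574

triangle: 2!×4!×2!/9! = 96/362880
(j±m)!: 4!×2!×1!×3!×3!×3! = 10368
prefactor² = (2J+1)×Δ×N² = 96/5
  k=0: +1/(0!×2!×2!×1!×2!×1!) = 1/8
  k=1: −1/(1!×1!×1!×0!×3!×2!) = -1/12
Σ = 1/24  ⇒  CG² = 96/5×1/24² = 1/30
CG = +√(1/30) = +0.182574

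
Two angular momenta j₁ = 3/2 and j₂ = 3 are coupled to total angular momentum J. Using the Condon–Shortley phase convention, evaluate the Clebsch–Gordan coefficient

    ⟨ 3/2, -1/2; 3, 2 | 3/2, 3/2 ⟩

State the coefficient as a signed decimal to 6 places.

√[4·3!0!3!/7! · 1!2!5!1!3!0!] = √(288/7)
  +(−1)^2/∏(2,1,0,3,0,0)! = 1/12  (running 1/12)
⟨..|..⟩ = √(288/7)·(1/12) = +0.534522

+0.534522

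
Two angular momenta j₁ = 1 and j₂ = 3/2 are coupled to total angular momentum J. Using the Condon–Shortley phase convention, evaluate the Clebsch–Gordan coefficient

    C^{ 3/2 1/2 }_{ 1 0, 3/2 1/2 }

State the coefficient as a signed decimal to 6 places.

-0.258199  (= −√(1/15))

√[4·1!1!2!/5! · 1!1!2!1!2!1!] = √(4/15)
  +(−1)^0/∏(0,1,1,2,0,0)! = 1/2  (running 1/2)
  +(−1)^1/∏(1,0,0,1,1,1)! = -1  (running -1/2)
⟨..|..⟩ = √(4/15)·(-1/2) = -0.258199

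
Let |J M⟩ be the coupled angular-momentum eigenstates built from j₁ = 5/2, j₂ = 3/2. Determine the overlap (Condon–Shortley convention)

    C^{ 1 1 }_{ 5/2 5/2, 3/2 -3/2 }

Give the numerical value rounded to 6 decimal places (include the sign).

+√(1/2) = +0.707107

j₁+j₂−J=3  J+j₁−j₂=2  J−j₁+j₂=0  j₁+j₂+J+1=6
(j₁±m₁, j₂±m₂, J±M) = (5,0,0,3,2,0)
P² = 72
sum k=0..0:
  [0] +1/12 = 1/12
S = 1/12
C² = P²·S² = 1/2 ; C = +0.707107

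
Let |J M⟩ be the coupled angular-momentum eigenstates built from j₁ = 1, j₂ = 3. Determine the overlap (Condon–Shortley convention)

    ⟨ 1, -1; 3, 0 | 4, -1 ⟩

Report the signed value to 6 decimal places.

+0.597614  (= +√(5/14))

triangle: 0!×2!×6!/9! = 1440/362880
(j±m)!: 0!×2!×3!×3!×3!×5! = 51840
prefactor² = (2J+1)×Δ×N² = 12960/7
  k=0: +1/(0!×0!×2!×3!×0!×3!) = 1/72
Σ = 1/72  ⇒  CG² = 12960/7×1/72² = 5/14
CG = +√(5/14) = +0.597614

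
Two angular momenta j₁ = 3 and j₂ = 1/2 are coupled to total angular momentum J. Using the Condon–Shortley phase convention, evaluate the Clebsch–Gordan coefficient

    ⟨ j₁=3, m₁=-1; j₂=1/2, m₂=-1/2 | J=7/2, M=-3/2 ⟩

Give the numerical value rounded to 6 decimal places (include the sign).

triangle: 0!*6!*1!/8! = 720/40320
(j±m)!: 2!*4!*0!*1!*2!*5! = 11520
prefactor² = (2J+1)*Δ*N² = 11520/7
  k=0: +1/(0!*0!*4!*0!*2!*1!) = 1/48
Σ = 1/48  ⇒  CG² = 11520/7*1/48² = 5/7
CG = +√(5/7) = +0.845154

+√(5/7) = +0.845154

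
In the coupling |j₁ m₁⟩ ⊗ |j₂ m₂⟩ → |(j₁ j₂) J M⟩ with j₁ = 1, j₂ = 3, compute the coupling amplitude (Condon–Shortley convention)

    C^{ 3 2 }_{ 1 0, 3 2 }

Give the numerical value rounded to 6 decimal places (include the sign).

√[7·1!1!5!/8! · 1!1!5!1!5!1!] = √(300)
  +(−1)^0/∏(0,1,1,5,0,0)! = 1/120  (running 1/120)
  +(−1)^1/∏(1,0,0,4,1,1)! = -1/24  (running -1/30)
⟨..|..⟩ = √(300)·(-1/30) = -0.577350

−√(1/3) ≈ -0.577350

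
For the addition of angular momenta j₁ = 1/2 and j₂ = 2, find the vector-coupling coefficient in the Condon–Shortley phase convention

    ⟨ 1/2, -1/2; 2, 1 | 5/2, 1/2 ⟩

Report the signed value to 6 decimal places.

√[6·0!1!4!/6! · 0!1!3!1!3!2!] = √(72/5)
  +(−1)^0/∏(0,0,1,3,0,1)! = 1/6  (running 1/6)
⟨..|..⟩ = √(72/5)·(1/6) = +0.632456

+0.632456  (= +√(2/5))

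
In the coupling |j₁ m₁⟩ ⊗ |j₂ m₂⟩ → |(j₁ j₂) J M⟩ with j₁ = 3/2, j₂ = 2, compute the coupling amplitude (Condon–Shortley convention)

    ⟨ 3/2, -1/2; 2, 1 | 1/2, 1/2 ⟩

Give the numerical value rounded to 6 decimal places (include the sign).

√[2·3!0!1!/5! · 1!2!3!1!1!0!] = √(6/5)
  +(−1)^2/∏(2,1,0,1,0,0)! = 1/2  (running 1/2)
⟨..|..⟩ = √(6/5)·(1/2) = +0.547723

+0.547723  (= +√(3/10))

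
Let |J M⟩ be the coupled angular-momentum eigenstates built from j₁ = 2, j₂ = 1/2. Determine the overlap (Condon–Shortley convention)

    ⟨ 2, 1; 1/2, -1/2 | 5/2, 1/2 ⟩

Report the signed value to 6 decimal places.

j₁+j₂−J=0  J+j₁−j₂=4  J−j₁+j₂=1  j₁+j₂+J+1=6
(j₁±m₁, j₂±m₂, J±M) = (3,1,0,1,3,2)
P² = 72/5
sum k=0..0:
  [0] +1/6 = 1/6
S = 1/6
C² = P²·S² = 2/5 ; C = +0.632456

+√(2/5) = +0.632456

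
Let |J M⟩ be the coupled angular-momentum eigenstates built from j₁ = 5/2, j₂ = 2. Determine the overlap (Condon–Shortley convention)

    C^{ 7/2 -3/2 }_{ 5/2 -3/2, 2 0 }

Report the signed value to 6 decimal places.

-0.534522

j₁+j₂−J=1  J+j₁−j₂=4  J−j₁+j₂=3  j₁+j₂+J+1=9
(j₁±m₁, j₂±m₂, J±M) = (1,4,2,2,2,5)
P² = 512/7
sum k=0..1:
  [0] +1/48 = 1/48
  [1] −1/12 = -1/12
S = -1/16
C² = P²·S² = 2/7 ; C = -0.534522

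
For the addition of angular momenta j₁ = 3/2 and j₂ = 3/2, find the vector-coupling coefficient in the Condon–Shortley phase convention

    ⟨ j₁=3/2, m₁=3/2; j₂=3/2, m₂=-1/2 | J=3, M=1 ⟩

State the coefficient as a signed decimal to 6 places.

+0.447214  (= +√(1/5))

√[7·0!3!3!/7! · 3!0!1!2!4!2!] = √(144/5)
  +(−1)^0/∏(0,0,0,1,3,2)! = 1/12  (running 1/12)
⟨..|..⟩ = √(144/5)·(1/12) = +0.447214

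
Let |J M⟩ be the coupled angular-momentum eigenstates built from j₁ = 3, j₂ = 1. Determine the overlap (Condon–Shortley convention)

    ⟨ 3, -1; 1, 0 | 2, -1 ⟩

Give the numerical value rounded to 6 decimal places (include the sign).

-0.617213

j₁+j₂−J=2  J+j₁−j₂=4  J−j₁+j₂=0  j₁+j₂+J+1=7
(j₁±m₁, j₂±m₂, J±M) = (2,4,1,1,1,3)
P² = 96/7
sum k=1..1:
  [1] −1/6 = -1/6
S = -1/6
C² = P²·S² = 8/21 ; C = -0.617213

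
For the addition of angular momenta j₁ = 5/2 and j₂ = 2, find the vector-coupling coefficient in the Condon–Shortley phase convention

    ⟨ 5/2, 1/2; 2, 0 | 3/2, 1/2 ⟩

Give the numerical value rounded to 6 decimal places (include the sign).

−√(2/35) = -0.239046

triangle: 3!×2!×1!/7! = 12/5040
(j±m)!: 3!×2!×2!×2!×2!×1! = 96
prefactor² = (2J+1)×Δ×N² = 32/35
  k=1: −1/(1!×2!×1!×1!×1!×0!) = -1/2
  k=2: +1/(2!×1!×0!×0!×2!×1!) = 1/4
Σ = -1/4  ⇒  CG² = 32/35×(-1/4)² = 2/35
CG = −√(2/35) = -0.239046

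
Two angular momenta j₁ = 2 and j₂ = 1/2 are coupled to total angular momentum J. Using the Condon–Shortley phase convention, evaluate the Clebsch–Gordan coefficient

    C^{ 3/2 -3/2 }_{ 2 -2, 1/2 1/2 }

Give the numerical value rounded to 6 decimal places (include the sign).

√[4·1!3!0!/5! · 0!4!1!0!0!3!] = √(144/5)
  +(−1)^1/∏(1,0,3,0,0,0)! = -1/6  (running -1/6)
⟨..|..⟩ = √(144/5)·(-1/6) = -0.894427

-0.894427  (= −√(4/5))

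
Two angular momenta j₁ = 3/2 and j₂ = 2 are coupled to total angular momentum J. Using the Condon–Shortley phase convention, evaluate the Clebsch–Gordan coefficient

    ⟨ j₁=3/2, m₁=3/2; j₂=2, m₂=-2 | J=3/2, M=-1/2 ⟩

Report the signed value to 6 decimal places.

√[4·2!1!2!/6! · 3!0!0!4!1!2!] = √(32/5)
  +(−1)^0/∏(0,2,0,0,1,2)! = 1/4  (running 1/4)
⟨..|..⟩ = √(32/5)·(1/4) = +0.632456

+0.632456  (= +√(2/5))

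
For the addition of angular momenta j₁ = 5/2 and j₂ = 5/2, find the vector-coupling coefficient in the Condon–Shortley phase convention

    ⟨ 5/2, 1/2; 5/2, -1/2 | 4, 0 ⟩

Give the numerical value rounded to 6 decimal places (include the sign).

√[9·1!4!4!/10! · 3!2!2!3!4!4!] = √(20736/175)
  +(−1)^0/∏(0,1,2,2,2,2)! = 1/16  (running 1/16)
  +(−1)^1/∏(1,0,1,1,3,3)! = -1/36  (running 5/144)
⟨..|..⟩ = √(20736/175)·(5/144) = +0.377964

+0.377964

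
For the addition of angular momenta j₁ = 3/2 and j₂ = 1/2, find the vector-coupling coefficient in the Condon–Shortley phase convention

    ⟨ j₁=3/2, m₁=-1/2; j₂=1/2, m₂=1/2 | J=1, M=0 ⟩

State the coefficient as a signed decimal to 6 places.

−√(1/2) ≈ -0.707107

√[3·1!2!0!/4! · 1!2!1!0!1!1!] = √(1/2)
  +(−1)^1/∏(1,0,1,0,1,0)! = -1  (running -1)
⟨..|..⟩ = √(1/2)·(-1) = -0.707107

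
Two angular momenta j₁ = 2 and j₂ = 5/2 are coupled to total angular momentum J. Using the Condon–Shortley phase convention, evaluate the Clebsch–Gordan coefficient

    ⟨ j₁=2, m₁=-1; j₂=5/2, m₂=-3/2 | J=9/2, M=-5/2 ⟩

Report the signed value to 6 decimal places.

+√(5/9) ≈ +0.745356

triangle: 0!·4!·5!/10! = 2880/3628800
(j±m)!: 1!·3!·1!·4!·2!·7! = 1451520
prefactor² = (2J+1)·Δ·N² = 11520
  k=0: +1/(0!·0!·3!·1!·1!·4!) = 1/144
Σ = 1/144  ⇒  CG² = 11520·1/144² = 5/9
CG = +√(5/9) = +0.745356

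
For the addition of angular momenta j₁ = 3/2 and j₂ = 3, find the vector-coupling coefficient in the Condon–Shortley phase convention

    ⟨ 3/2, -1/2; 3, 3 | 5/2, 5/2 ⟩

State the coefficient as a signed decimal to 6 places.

+√(15/28) = +0.731925

triangle: 2!·1!·4!/8! = 48/40320
(j±m)!: 1!·2!·6!·0!·5!·0! = 172800
prefactor² = (2J+1)·Δ·N² = 8640/7
  k=2: +1/(2!·0!·0!·4!·1!·0!) = 1/48
Σ = 1/48  ⇒  CG² = 8640/7·1/48² = 15/28
CG = +√(15/28) = +0.731925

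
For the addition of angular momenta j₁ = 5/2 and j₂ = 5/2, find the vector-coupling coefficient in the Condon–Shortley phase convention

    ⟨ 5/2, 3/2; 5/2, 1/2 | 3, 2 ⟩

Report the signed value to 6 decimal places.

triangle: 2!*3!*3!/9! = 72/362880
(j±m)!: 4!*1!*3!*2!*5!*1! = 34560
prefactor² = (2J+1)*Δ*N² = 48
  k=0: +1/(0!*2!*1!*3!*2!*0!) = 1/24
  k=1: −1/(1!*1!*0!*2!*3!*1!) = -1/12
Σ = -1/24  ⇒  CG² = 48*(-1/24)² = 1/12
CG = −√(1/12) = -0.288675

−√(1/12) ≈ -0.288675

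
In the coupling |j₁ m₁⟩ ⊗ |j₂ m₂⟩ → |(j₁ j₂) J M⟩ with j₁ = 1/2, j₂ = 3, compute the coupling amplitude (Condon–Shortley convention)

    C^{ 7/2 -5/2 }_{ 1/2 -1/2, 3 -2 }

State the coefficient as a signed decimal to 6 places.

+√(6/7) ≈ +0.925820

√[8·0!1!6!/8! · 0!1!1!5!1!6!] = √(86400/7)
  +(−1)^0/∏(0,0,1,1,0,5)! = 1/120  (running 1/120)
⟨..|..⟩ = √(86400/7)·(1/120) = +0.925820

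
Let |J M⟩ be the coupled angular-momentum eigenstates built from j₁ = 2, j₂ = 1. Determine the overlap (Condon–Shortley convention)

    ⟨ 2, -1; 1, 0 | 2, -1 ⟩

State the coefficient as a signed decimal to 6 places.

triangle: 1!*3!*1!/6! = 6/720
(j±m)!: 1!*3!*1!*1!*1!*3! = 36
prefactor² = (2J+1)*Δ*N² = 3/2
  k=0: +1/(0!*1!*3!*1!*0!*0!) = 1/6
  k=1: −1/(1!*0!*2!*0!*1!*1!) = -1/2
Σ = -1/3  ⇒  CG² = 3/2*(-1/3)² = 1/6
CG = −√(1/6) = -0.408248

-0.408248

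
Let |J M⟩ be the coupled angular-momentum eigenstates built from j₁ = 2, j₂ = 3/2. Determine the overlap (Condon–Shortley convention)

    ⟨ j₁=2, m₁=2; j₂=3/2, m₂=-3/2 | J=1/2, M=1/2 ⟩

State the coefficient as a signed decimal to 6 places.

+0.632456  (= +√(2/5))

√[2·3!1!0!/5! · 4!0!0!3!1!0!] = √(72/5)
  +(−1)^0/∏(0,3,0,0,1,0)! = 1/6  (running 1/6)
⟨..|..⟩ = √(72/5)·(1/6) = +0.632456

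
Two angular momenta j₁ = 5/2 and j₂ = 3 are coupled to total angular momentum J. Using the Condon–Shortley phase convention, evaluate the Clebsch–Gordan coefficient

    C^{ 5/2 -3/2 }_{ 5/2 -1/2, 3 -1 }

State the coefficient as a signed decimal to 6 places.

triangle: 3!×2!×3!/9! = 72/362880
(j±m)!: 2!×3!×2!×4!×1!×4! = 13824
prefactor² = (2J+1)×Δ×N² = 576/35
  k=1: −1/(1!×2!×2!×1!×0!×2!) = -1/8
  k=2: +1/(2!×1!×1!×0!×1!×3!) = 1/12
Σ = -1/24  ⇒  CG² = 576/35×(-1/24)² = 1/35
CG = −√(1/35) = -0.169031

-0.169031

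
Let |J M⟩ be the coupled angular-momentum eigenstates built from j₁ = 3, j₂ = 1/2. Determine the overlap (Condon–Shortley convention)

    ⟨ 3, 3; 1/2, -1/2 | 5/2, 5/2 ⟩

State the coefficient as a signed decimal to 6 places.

+0.925820  (= +√(6/7))

√[6·1!5!0!/7! · 6!0!0!1!5!0!] = √(86400/7)
  +(−1)^0/∏(0,1,0,0,5,0)! = 1/120  (running 1/120)
⟨..|..⟩ = √(86400/7)·(1/120) = +0.925820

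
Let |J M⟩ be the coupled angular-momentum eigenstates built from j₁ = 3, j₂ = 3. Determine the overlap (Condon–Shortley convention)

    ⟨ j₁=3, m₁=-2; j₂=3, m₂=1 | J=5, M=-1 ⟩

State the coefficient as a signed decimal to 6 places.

−√(9/28) = -0.566947

j₁+j₂−J=1  J+j₁−j₂=5  J−j₁+j₂=5  j₁+j₂+J+1=12
(j₁±m₁, j₂±m₂, J±M) = (1,5,4,2,4,6)
P² = 230400/7
sum k=0..1:
  [0] +1/2880 = 1/2880
  [1] −1/288 = -1/288
S = -1/320
C² = P²·S² = 9/28 ; C = -0.566947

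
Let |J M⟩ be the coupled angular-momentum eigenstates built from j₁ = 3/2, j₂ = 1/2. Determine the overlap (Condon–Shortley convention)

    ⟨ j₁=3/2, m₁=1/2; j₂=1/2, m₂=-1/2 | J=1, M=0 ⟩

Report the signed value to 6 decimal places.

+0.707107  (= +√(1/2))

triangle: 1!·2!·0!/4! = 2/24
(j±m)!: 2!·1!·0!·1!·1!·1! = 2
prefactor² = (2J+1)·Δ·N² = 1/2
  k=0: +1/(0!·1!·1!·0!·1!·0!) = 1
Σ = 1  ⇒  CG² = 1/2·1² = 1/2
CG = +√(1/2) = +0.707107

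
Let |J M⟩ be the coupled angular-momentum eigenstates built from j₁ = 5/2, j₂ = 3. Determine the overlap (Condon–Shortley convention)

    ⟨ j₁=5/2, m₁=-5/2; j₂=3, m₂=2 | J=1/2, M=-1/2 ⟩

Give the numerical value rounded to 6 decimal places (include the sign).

triangle: 5!*0!*1!/7! = 120/5040
(j±m)!: 0!*5!*5!*1!*0!*1! = 14400
prefactor² = (2J+1)*Δ*N² = 4800/7
  k=5: −1/(5!*0!*0!*0!*0!*1!) = -1/120
Σ = -1/120  ⇒  CG² = 4800/7*(-1/120)² = 1/21
CG = −√(1/21) = -0.218218

−√(1/21) ≈ -0.218218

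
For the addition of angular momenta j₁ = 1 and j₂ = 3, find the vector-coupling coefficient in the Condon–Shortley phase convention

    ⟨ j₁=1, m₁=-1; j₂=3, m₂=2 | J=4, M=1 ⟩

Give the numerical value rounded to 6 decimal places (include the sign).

√[9·0!2!6!/9! · 0!2!5!1!5!3!] = √(43200/7)
  +(−1)^0/∏(0,0,2,5,0,1)! = 1/240  (running 1/240)
⟨..|..⟩ = √(43200/7)·(1/240) = +0.327327

+0.327327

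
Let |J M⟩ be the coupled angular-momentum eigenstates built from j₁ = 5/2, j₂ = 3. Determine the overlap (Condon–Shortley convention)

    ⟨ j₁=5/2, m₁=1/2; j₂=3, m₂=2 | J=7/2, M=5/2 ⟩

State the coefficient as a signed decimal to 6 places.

√[8·2!3!4!/10! · 3!2!5!1!6!1!] = √(4608/7)
  +(−1)^1/∏(1,1,1,4,2,0)! = -1/48  (running -1/48)
  +(−1)^2/∏(2,0,0,3,3,1)! = 1/72  (running -1/144)
⟨..|..⟩ = √(4608/7)·(-1/144) = -0.178174

−√(2/63) = -0.178174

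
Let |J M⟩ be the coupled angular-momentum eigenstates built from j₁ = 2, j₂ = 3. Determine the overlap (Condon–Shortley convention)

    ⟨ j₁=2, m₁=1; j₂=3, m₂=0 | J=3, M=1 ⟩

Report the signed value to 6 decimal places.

√[7·2!2!4!/9! · 3!1!3!3!4!2!] = √(96/5)
  +(−1)^0/∏(0,2,1,3,1,1)! = 1/12  (running 1/12)
  +(−1)^1/∏(1,1,0,2,2,2)! = -1/8  (running -1/24)
⟨..|..⟩ = √(96/5)·(-1/24) = -0.182574

−√(1/30) ≈ -0.182574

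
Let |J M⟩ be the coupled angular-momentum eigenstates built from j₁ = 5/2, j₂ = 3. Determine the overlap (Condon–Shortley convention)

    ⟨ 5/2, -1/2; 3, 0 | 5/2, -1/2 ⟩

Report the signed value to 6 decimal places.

+√(8/105) ≈ +0.276026

√[6·3!2!3!/9! · 2!3!3!3!2!3!] = √(216/35)
  +(−1)^1/∏(1,2,2,2,0,1)! = -1/8  (running -1/8)
  +(−1)^2/∏(2,1,1,1,1,2)! = 1/4  (running 1/8)
  +(−1)^3/∏(3,0,0,0,2,3)! = -1/72  (running 1/9)
⟨..|..⟩ = √(216/35)·(1/9) = +0.276026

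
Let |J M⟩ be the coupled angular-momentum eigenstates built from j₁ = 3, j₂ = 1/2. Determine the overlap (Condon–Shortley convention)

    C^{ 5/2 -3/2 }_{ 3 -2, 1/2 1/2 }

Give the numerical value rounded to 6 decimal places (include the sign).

√[6·1!5!0!/7! · 1!5!1!0!1!4!] = √(2880/7)
  +(−1)^1/∏(1,0,4,0,1,0)! = -1/24  (running -1/24)
⟨..|..⟩ = √(2880/7)·(-1/24) = -0.845154

−√(5/7) = -0.845154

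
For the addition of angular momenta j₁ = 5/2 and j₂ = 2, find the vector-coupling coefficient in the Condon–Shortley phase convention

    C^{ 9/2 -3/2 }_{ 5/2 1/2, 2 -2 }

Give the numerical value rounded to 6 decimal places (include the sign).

+0.345033  (= +√(5/42))

triangle: 0!×5!×4!/10! = 2880/3628800
(j±m)!: 3!×2!×0!×4!×3!×6! = 1244160
prefactor² = (2J+1)×Δ×N² = 69120/7
  k=0: +1/(0!×0!×2!×0!×3!×4!) = 1/288
Σ = 1/288  ⇒  CG² = 69120/7×1/288² = 5/42
CG = +√(5/42) = +0.345033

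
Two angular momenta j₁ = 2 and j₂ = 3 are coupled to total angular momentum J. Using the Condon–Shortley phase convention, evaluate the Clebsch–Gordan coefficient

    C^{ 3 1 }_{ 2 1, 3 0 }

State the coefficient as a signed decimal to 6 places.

j₁+j₂−J=2  J+j₁−j₂=2  J−j₁+j₂=4  j₁+j₂+J+1=9
(j₁±m₁, j₂±m₂, J±M) = (3,1,3,3,4,2)
P² = 96/5
sum k=0..1:
  [0] +1/12 = 1/12
  [1] −1/8 = -1/8
S = -1/24
C² = P²·S² = 1/30 ; C = -0.182574

-0.182574  (= −√(1/30))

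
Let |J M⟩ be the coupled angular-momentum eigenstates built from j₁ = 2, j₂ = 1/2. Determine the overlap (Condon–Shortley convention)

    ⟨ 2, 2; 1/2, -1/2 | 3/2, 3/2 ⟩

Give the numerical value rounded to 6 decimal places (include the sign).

+√(4/5) ≈ +0.894427

j₁+j₂−J=1  J+j₁−j₂=3  J−j₁+j₂=0  j₁+j₂+J+1=5
(j₁±m₁, j₂±m₂, J±M) = (4,0,0,1,3,0)
P² = 144/5
sum k=0..0:
  [0] +1/6 = 1/6
S = 1/6
C² = P²·S² = 4/5 ; C = +0.894427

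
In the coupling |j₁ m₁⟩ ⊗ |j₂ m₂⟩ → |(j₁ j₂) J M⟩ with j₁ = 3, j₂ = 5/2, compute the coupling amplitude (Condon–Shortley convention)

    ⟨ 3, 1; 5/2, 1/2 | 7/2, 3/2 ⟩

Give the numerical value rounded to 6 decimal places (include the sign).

-0.487950

j₁+j₂−J=2  J+j₁−j₂=4  J−j₁+j₂=3  j₁+j₂+J+1=10
(j₁±m₁, j₂±m₂, J±M) = (4,2,3,2,5,2)
P² = 3072/35
sum k=0..2:
  [0] +1/48 = 1/48
  [1] −1/12 = -1/12
  [2] +1/96 = 1/96
S = -5/96
C² = P²·S² = 5/21 ; C = -0.487950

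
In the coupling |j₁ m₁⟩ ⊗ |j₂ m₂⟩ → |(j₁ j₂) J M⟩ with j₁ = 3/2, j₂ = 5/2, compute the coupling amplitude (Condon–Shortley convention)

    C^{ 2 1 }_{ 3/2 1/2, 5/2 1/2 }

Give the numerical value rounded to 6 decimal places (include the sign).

-0.545545  (= −√(25/84))

j₁+j₂−J=2  J+j₁−j₂=1  J−j₁+j₂=3  j₁+j₂+J+1=7
(j₁±m₁, j₂±m₂, J±M) = (2,1,3,2,3,1)
P² = 12/7
sum k=0..1:
  [0] +1/12 = 1/12
  [1] −1/2 = -1/2
S = -5/12
C² = P²·S² = 25/84 ; C = -0.545545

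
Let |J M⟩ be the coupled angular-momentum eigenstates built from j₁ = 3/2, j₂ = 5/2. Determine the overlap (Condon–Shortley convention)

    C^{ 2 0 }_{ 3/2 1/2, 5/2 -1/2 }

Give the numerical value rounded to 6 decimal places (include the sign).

−√(1/14) = -0.267261

triangle: 2!·1!·3!/7! = 12/5040
(j±m)!: 2!·1!·2!·3!·2!·2! = 96
prefactor² = (2J+1)·Δ·N² = 8/7
  k=0: +1/(0!·2!·1!·2!·0!·1!) = 1/4
  k=1: −1/(1!·1!·0!·1!·1!·2!) = -1/2
Σ = -1/4  ⇒  CG² = 8/7·(-1/4)² = 1/14
CG = −√(1/14) = -0.267261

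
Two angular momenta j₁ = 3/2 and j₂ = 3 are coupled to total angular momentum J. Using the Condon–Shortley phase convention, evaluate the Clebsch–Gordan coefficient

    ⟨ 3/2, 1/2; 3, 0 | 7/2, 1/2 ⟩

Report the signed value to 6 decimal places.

√[8·1!2!5!/9! · 2!1!3!3!4!3!] = √(384/7)
  +(−1)^0/∏(0,1,1,3,1,2)! = 1/12  (running 1/12)
  +(−1)^1/∏(1,0,0,2,2,3)! = -1/24  (running 1/24)
⟨..|..⟩ = √(384/7)·(1/24) = +0.308607

+√(2/21) ≈ +0.308607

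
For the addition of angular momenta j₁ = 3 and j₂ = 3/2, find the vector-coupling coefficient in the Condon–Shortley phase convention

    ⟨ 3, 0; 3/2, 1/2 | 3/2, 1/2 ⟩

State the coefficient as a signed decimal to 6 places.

+√(9/35) ≈ +0.507093

j₁+j₂−J=3  J+j₁−j₂=3  J−j₁+j₂=0  j₁+j₂+J+1=7
(j₁±m₁, j₂±m₂, J±M) = (3,3,2,1,2,1)
P² = 144/35
sum k=2..2:
  [2] +1/4 = 1/4
S = 1/4
C² = P²·S² = 9/35 ; C = +0.507093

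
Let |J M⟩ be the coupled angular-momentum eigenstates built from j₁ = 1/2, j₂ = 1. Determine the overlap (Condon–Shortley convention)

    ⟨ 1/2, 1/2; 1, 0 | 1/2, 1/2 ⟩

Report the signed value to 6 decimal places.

+√(1/3) ≈ +0.577350

√[2·1!0!1!/3! · 1!0!1!1!1!0!] = √(1/3)
  +(−1)^0/∏(0,1,0,1,0,0)! = 1  (running 1)
⟨..|..⟩ = √(1/3)·(1) = +0.577350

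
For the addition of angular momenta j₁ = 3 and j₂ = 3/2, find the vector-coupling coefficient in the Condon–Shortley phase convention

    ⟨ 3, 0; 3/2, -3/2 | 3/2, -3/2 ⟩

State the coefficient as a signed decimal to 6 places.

+0.169031  (= +√(1/35))

triangle: 3!×3!×0!/7! = 36/5040
(j±m)!: 3!×3!×0!×3!×0!×3! = 1296
prefactor² = (2J+1)×Δ×N² = 1296/35
  k=0: +1/(0!×3!×3!×0!×0!×0!) = 1/36
Σ = 1/36  ⇒  CG² = 1296/35×1/36² = 1/35
CG = +√(1/35) = +0.169031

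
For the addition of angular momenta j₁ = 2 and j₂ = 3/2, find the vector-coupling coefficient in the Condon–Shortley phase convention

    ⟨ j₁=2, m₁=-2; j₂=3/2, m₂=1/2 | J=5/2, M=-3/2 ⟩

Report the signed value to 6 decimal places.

-0.676123

j₁+j₂−J=1  J+j₁−j₂=3  J−j₁+j₂=2  j₁+j₂+J+1=7
(j₁±m₁, j₂±m₂, J±M) = (0,4,2,1,1,4)
P² = 576/35
sum k=1..1:
  [1] −1/6 = -1/6
S = -1/6
C² = P²·S² = 16/35 ; C = -0.676123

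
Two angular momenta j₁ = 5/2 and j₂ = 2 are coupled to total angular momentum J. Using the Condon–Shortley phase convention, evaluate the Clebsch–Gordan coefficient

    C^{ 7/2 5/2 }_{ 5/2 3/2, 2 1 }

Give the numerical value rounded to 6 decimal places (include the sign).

√[8·1!4!3!/9! · 4!1!3!1!6!1!] = √(2304/7)
  +(−1)^0/∏(0,1,1,3,3,0)! = 1/36  (running 1/36)
  +(−1)^1/∏(1,0,0,2,4,1)! = -1/48  (running 1/144)
⟨..|..⟩ = √(2304/7)·(1/144) = +0.125988

+√(1/63) = +0.125988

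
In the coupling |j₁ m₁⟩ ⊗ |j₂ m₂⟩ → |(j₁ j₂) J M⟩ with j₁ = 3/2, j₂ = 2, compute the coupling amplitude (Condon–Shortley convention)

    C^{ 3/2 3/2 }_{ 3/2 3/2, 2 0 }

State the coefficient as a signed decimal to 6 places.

triangle: 2!·1!·2!/6! = 4/720
(j±m)!: 3!·0!·2!·2!·3!·0! = 144
prefactor² = (2J+1)·Δ·N² = 16/5
  k=0: +1/(0!·2!·0!·2!·1!·0!) = 1/4
Σ = 1/4  ⇒  CG² = 16/5·1/4² = 1/5
CG = +√(1/5) = +0.447214

+0.447214  (= +√(1/5))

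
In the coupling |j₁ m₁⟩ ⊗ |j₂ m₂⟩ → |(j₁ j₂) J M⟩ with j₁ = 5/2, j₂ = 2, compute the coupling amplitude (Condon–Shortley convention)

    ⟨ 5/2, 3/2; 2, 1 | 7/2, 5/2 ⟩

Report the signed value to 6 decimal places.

√[8·1!4!3!/9! · 4!1!3!1!6!1!] = √(2304/7)
  +(−1)^0/∏(0,1,1,3,3,0)! = 1/36  (running 1/36)
  +(−1)^1/∏(1,0,0,2,4,1)! = -1/48  (running 1/144)
⟨..|..⟩ = √(2304/7)·(1/144) = +0.125988

+0.125988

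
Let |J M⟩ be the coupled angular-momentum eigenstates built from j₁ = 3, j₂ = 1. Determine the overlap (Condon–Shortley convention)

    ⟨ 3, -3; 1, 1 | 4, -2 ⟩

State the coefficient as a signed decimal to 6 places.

+√(1/28) = +0.188982

triangle: 0!×6!×2!/9! = 1440/362880
(j±m)!: 0!×6!×2!×0!×2!×6! = 2073600
prefactor² = (2J+1)×Δ×N² = 518400/7
  k=0: +1/(0!×0!×6!×2!×0!×0!) = 1/1440
Σ = 1/1440  ⇒  CG² = 518400/7×1/1440² = 1/28
CG = +√(1/28) = +0.188982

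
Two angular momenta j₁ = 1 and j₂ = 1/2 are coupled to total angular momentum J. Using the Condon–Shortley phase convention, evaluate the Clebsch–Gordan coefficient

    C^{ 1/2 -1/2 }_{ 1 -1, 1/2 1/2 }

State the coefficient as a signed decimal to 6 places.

j₁+j₂−J=1  J+j₁−j₂=1  J−j₁+j₂=0  j₁+j₂+J+1=3
(j₁±m₁, j₂±m₂, J±M) = (0,2,1,0,0,1)
P² = 2/3
sum k=1..1:
  [1] −1/1 = -1
S = -1
C² = P²·S² = 2/3 ; C = -0.816497

-0.816497  (= −√(2/3))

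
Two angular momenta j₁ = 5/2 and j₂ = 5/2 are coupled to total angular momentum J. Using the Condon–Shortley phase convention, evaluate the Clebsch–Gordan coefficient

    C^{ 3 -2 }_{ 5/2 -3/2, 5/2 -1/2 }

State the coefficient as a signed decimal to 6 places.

-0.288675

triangle: 2!·3!·3!/9! = 72/362880
(j±m)!: 1!·4!·2!·3!·1!·5! = 34560
prefactor² = (2J+1)·Δ·N² = 48
  k=1: −1/(1!·1!·3!·1!·0!·2!) = -1/12
  k=2: +1/(2!·0!·2!·0!·1!·3!) = 1/24
Σ = -1/24  ⇒  CG² = 48·(-1/24)² = 1/12
CG = −√(1/12) = -0.288675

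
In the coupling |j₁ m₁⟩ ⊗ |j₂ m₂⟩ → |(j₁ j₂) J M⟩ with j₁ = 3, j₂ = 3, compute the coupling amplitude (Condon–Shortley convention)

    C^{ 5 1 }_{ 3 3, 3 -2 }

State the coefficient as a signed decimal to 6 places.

j₁+j₂−J=1  J+j₁−j₂=5  J−j₁+j₂=5  j₁+j₂+J+1=12
(j₁±m₁, j₂±m₂, J±M) = (6,0,1,5,6,4)
P² = 3456000/7
sum k=0..0:
  [0] +1/2880 = 1/2880
S = 1/2880
C² = P²·S² = 5/84 ; C = +0.243975

+0.243975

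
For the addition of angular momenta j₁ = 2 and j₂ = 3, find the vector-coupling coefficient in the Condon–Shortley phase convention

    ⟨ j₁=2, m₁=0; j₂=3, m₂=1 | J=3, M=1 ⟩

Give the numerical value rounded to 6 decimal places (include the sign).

triangle: 2!*2!*4!/9! = 96/362880
(j±m)!: 2!*2!*4!*2!*4!*2! = 9216
prefactor² = (2J+1)*Δ*N² = 256/15
  k=0: +1/(0!*2!*2!*4!*0!*0!) = 1/96
  k=1: −1/(1!*1!*1!*3!*1!*1!) = -1/6
  k=2: +1/(2!*0!*0!*2!*2!*2!) = 1/16
Σ = -3/32  ⇒  CG² = 256/15*(-3/32)² = 3/20
CG = −√(3/20) = -0.387298

-0.387298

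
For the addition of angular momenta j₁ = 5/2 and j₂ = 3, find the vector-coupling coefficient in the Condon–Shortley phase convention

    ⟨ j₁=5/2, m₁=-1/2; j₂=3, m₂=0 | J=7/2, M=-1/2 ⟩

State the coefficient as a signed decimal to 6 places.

triangle: 2!·3!·4!/10! = 288/3628800
(j±m)!: 2!·3!·3!·3!·3!·4! = 62208
prefactor² = (2J+1)·Δ·N² = 6912/175
  k=0: +1/(0!·2!·3!·3!·0!·1!) = 1/72
  k=1: −1/(1!·1!·2!·2!·1!·2!) = -1/8
  k=2: +1/(2!·0!·1!·1!·2!·3!) = 1/24
Σ = -5/72  ⇒  CG² = 6912/175·(-5/72)² = 4/21
CG = −√(4/21) = -0.436436

−√(4/21) ≈ -0.436436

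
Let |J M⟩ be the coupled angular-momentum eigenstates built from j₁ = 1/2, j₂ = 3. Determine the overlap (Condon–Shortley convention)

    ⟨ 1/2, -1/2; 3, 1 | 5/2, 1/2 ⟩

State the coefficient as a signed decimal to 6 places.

√[6·1!0!5!/7! · 0!1!4!2!3!2!] = √(576/7)
  +(−1)^1/∏(1,0,0,3,0,2)! = -1/12  (running -1/12)
⟨..|..⟩ = √(576/7)·(-1/12) = -0.755929

-0.755929  (= −√(4/7))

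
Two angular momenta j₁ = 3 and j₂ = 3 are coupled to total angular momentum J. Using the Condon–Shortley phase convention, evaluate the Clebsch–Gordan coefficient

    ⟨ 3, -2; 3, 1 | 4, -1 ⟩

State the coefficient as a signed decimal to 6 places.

+√(16/77) = +0.455842

triangle: 2!×4!×4!/11! = 1152/39916800
(j±m)!: 1!×5!×4!×2!×3!×5! = 4147200
prefactor² = (2J+1)×Δ×N² = 82944/77
  k=1: −1/(1!×1!×4!×3!×0!×1!) = -1/144
  k=2: +1/(2!×0!×3!×2!×1!×2!) = 1/48
Σ = 1/72  ⇒  CG² = 82944/77×1/72² = 16/77
CG = +√(16/77) = +0.455842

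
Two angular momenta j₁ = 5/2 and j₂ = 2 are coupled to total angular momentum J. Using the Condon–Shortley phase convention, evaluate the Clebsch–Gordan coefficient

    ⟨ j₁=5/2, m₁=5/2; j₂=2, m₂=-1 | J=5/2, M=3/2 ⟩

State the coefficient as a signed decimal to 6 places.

+0.654654  (= +√(3/7))

triangle: 2!×3!×2!/8! = 24/40320
(j±m)!: 5!×0!×1!×3!×4!×1! = 17280
prefactor² = (2J+1)×Δ×N² = 432/7
  k=0: +1/(0!×2!×0!×1!×3!×1!) = 1/12
Σ = 1/12  ⇒  CG² = 432/7×1/12² = 3/7
CG = +√(3/7) = +0.654654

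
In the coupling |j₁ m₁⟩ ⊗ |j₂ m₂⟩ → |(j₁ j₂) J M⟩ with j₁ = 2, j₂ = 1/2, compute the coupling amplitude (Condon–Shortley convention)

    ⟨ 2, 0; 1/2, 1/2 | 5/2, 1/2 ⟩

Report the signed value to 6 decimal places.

√[6·0!4!1!/6! · 2!2!1!0!3!2!] = √(48/5)
  +(−1)^0/∏(0,0,2,1,2,0)! = 1/4  (running 1/4)
⟨..|..⟩ = √(48/5)·(1/4) = +0.774597

+√(3/5) ≈ +0.774597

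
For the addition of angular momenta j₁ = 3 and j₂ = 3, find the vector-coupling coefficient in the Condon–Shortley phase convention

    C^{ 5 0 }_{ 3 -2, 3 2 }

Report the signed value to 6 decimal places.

j₁+j₂−J=1  J+j₁−j₂=5  J−j₁+j₂=5  j₁+j₂+J+1=12
(j₁±m₁, j₂±m₂, J±M) = (1,5,5,1,5,5)
P² = 480000/7
sum k=0..1:
  [0] +1/14400 = 1/14400
  [1] −1/576 = -1/576
S = -1/600
C² = P²·S² = 4/21 ; C = -0.436436

-0.436436  (= −√(4/21))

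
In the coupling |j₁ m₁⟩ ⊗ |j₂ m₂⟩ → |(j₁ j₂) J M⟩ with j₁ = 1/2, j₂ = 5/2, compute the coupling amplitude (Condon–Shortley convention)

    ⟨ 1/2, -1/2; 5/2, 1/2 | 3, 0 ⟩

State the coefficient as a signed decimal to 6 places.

triangle: 0!·1!·5!/7! = 120/5040
(j±m)!: 0!·1!·3!·2!·3!·3! = 432
prefactor² = (2J+1)·Δ·N² = 72
  k=0: +1/(0!·0!·1!·3!·0!·2!) = 1/12
Σ = 1/12  ⇒  CG² = 72·1/12² = 1/2
CG = +√(1/2) = +0.707107

+√(1/2) ≈ +0.707107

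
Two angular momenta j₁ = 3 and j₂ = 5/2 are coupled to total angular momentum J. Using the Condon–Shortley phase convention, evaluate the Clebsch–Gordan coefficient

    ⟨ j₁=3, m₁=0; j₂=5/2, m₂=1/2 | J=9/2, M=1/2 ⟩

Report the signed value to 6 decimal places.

triangle: 1!·5!·4!/11! = 2880/39916800
(j±m)!: 3!·3!·3!·2!·5!·4! = 1244160
prefactor² = (2J+1)·Δ·N² = 69120/77
  k=0: +1/(0!·1!·3!·3!·2!·1!) = 1/72
  k=1: −1/(1!·0!·2!·2!·3!·2!) = -1/48
Σ = -1/144  ⇒  CG² = 69120/77·(-1/144)² = 10/231
CG = −√(10/231) = -0.208063

-0.208063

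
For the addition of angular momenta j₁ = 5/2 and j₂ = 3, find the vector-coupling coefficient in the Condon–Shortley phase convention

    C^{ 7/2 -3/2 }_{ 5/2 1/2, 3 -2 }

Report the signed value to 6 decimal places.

j₁+j₂−J=2  J+j₁−j₂=3  J−j₁+j₂=4  j₁+j₂+J+1=10
(j₁±m₁, j₂±m₂, J±M) = (3,2,1,5,2,5)
P² = 1536/7
sum k=0..1:
  [0] +1/24 = 1/24
  [1] −1/48 = -1/48
S = 1/48
C² = P²·S² = 2/21 ; C = +0.308607

+0.308607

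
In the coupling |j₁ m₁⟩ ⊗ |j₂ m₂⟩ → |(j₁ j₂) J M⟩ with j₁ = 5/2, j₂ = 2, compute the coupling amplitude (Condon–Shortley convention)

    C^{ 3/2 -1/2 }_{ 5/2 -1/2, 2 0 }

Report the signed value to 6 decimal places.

+0.239046  (= +√(2/35))

triangle: 3!*2!*1!/7! = 12/5040
(j±m)!: 2!*3!*2!*2!*1!*2! = 96
prefactor² = (2J+1)*Δ*N² = 32/35
  k=1: −1/(1!*2!*2!*1!*0!*0!) = -1/4
  k=2: +1/(2!*1!*1!*0!*1!*1!) = 1/2
Σ = 1/4  ⇒  CG² = 32/35*1/4² = 2/35
CG = +√(2/35) = +0.239046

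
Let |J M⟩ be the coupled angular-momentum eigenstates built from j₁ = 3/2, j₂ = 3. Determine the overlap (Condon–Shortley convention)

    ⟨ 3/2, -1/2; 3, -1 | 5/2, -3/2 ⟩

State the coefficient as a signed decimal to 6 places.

triangle: 2!·1!·4!/8! = 48/40320
(j±m)!: 1!·2!·2!·4!·1!·4! = 2304
prefactor² = (2J+1)·Δ·N² = 576/35
  k=1: −1/(1!·1!·1!·1!·0!·3!) = -1/6
  k=2: +1/(2!·0!·0!·0!·1!·4!) = 1/48
Σ = -7/48  ⇒  CG² = 576/35·(-7/48)² = 7/20
CG = −√(7/20) = -0.591608

−√(7/20) ≈ -0.591608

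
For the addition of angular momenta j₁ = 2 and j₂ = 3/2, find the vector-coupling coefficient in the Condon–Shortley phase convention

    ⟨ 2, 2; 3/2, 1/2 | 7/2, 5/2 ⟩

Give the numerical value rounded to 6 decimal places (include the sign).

+√(3/7) ≈ +0.654654

triangle: 0!·4!·3!/8! = 144/40320
(j±m)!: 4!·0!·2!·1!·6!·1! = 34560
prefactor² = (2J+1)·Δ·N² = 6912/7
  k=0: +1/(0!·0!·0!·2!·4!·1!) = 1/48
Σ = 1/48  ⇒  CG² = 6912/7·1/48² = 3/7
CG = +√(3/7) = +0.654654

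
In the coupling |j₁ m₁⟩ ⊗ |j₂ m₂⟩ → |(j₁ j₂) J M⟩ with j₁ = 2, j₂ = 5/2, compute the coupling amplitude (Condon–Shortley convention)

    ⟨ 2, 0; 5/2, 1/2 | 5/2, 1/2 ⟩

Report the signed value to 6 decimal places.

√[6·2!2!3!/8! · 2!2!3!2!3!2!] = √(72/35)
  +(−1)^0/∏(0,2,2,3,0,0)! = 1/24  (running 1/24)
  +(−1)^1/∏(1,1,1,2,1,1)! = -1/2  (running -11/24)
  +(−1)^2/∏(2,0,0,1,2,2)! = 1/8  (running -1/3)
⟨..|..⟩ = √(72/35)·(-1/3) = -0.478091

-0.478091  (= −√(8/35))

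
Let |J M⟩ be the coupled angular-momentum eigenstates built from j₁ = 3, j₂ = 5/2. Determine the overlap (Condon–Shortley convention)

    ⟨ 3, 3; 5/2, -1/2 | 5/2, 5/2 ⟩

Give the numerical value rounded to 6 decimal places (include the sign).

triangle: 3!*3!*2!/9! = 72/362880
(j±m)!: 6!*0!*2!*3!*5!*0! = 1036800
prefactor² = (2J+1)*Δ*N² = 8640/7
  k=0: +1/(0!*3!*0!*2!*3!*0!) = 1/72
Σ = 1/72  ⇒  CG² = 8640/7*1/72² = 5/21
CG = +√(5/21) = +0.487950

+√(5/21) = +0.487950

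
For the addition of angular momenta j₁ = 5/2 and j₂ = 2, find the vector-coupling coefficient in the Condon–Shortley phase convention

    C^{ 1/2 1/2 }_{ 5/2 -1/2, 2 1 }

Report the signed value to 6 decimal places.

-0.365148  (= −√(2/15))

√[2·4!1!0!/6! · 2!3!3!1!1!0!] = √(24/5)
  +(−1)^3/∏(3,1,0,0,1,0)! = -1/6  (running -1/6)
⟨..|..⟩ = √(24/5)·(-1/6) = -0.365148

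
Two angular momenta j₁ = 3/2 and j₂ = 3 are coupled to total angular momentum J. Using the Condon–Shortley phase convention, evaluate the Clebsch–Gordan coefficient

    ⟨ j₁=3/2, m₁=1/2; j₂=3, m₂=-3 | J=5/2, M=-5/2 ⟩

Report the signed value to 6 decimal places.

+0.731925

j₁+j₂−J=2  J+j₁−j₂=1  J−j₁+j₂=4  j₁+j₂+J+1=8
(j₁±m₁, j₂±m₂, J±M) = (2,1,0,6,0,5)
P² = 8640/7
sum k=0..0:
  [0] +1/48 = 1/48
S = 1/48
C² = P²·S² = 15/28 ; C = +0.731925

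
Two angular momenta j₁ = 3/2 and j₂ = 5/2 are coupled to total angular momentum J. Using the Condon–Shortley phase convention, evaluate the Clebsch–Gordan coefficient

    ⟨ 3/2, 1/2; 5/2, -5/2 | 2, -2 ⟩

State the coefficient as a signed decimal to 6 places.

+√(10/21) ≈ +0.690066

triangle: 2!*1!*3!/7! = 12/5040
(j±m)!: 2!*1!*0!*5!*0!*4! = 5760
prefactor² = (2J+1)*Δ*N² = 480/7
  k=0: +1/(0!*2!*1!*0!*0!*3!) = 1/12
Σ = 1/12  ⇒  CG² = 480/7*1/12² = 10/21
CG = +√(10/21) = +0.690066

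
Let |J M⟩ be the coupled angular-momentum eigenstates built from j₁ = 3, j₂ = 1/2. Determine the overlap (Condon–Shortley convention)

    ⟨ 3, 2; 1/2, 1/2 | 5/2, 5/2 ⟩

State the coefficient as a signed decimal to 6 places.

−√(1/7) = -0.377964

triangle: 1!*5!*0!/7! = 120/5040
(j±m)!: 5!*1!*1!*0!*5!*0! = 14400
prefactor² = (2J+1)*Δ*N² = 14400/7
  k=1: −1/(1!*0!*0!*0!*5!*0!) = -1/120
Σ = -1/120  ⇒  CG² = 14400/7*(-1/120)² = 1/7
CG = −√(1/7) = -0.377964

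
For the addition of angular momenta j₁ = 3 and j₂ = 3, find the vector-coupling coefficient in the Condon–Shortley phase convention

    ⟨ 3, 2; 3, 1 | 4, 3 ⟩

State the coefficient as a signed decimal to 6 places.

−√(1/11) = -0.301511

√[9·2!4!4!/11! · 5!1!4!2!7!1!] = √(82944/11)
  +(−1)^0/∏(0,2,1,4,3,0)! = 1/288  (running 1/288)
  +(−1)^1/∏(1,1,0,3,4,1)! = -1/144  (running -1/288)
⟨..|..⟩ = √(82944/11)·(-1/288) = -0.301511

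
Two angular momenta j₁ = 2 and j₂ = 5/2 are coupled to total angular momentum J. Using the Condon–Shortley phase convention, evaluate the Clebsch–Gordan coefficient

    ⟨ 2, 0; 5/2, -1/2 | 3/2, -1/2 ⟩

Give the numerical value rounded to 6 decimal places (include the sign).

-0.239046  (= −√(2/35))

√[4·3!1!2!/7! · 2!2!2!3!1!2!] = √(32/35)
  +(−1)^1/∏(1,2,1,1,0,1)! = -1/2  (running -1/2)
  +(−1)^2/∏(2,1,0,0,1,2)! = 1/4  (running -1/4)
⟨..|..⟩ = √(32/35)·(-1/4) = -0.239046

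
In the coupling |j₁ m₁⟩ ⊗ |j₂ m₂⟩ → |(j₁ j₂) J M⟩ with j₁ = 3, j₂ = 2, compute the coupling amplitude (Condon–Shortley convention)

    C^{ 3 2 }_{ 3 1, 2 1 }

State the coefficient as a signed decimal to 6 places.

−√(1/4) = -0.500000

triangle: 2!*4!*2!/9! = 96/362880
(j±m)!: 4!*2!*3!*1!*5!*1! = 34560
prefactor² = (2J+1)*Δ*N² = 64
  k=1: −1/(1!*1!*1!*2!*3!*0!) = -1/12
  k=2: +1/(2!*0!*0!*1!*4!*1!) = 1/48
Σ = -1/16  ⇒  CG² = 64*(-1/16)² = 1/4
CG = −√(1/4) = -0.500000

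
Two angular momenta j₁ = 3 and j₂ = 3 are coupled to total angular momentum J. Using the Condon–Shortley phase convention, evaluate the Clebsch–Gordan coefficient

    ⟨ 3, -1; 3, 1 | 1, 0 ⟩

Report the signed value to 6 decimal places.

-0.188982

√[3·5!1!1!/8! · 2!4!4!2!1!1!] = √(144/7)
  +(−1)^3/∏(3,2,1,1,0,0)! = -1/12  (running -1/12)
  +(−1)^4/∏(4,1,0,0,1,1)! = 1/24  (running -1/24)
⟨..|..⟩ = √(144/7)·(-1/24) = -0.188982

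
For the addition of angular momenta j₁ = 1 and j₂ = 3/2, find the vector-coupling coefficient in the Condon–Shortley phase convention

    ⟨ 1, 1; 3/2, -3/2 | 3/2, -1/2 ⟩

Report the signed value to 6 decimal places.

triangle: 1!·1!·2!/5! = 2/120
(j±m)!: 2!·0!·0!·3!·1!·2! = 24
prefactor² = (2J+1)·Δ·N² = 8/5
  k=0: +1/(0!·1!·0!·0!·1!·2!) = 1/2
Σ = 1/2  ⇒  CG² = 8/5·1/2² = 2/5
CG = +√(2/5) = +0.632456

+0.632456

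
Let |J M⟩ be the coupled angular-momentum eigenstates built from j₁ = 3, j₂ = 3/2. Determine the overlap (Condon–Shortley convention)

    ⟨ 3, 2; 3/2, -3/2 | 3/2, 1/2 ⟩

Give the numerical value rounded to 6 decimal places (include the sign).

+√(2/7) = +0.534522

√[4·3!3!0!/7! · 5!1!0!3!2!1!] = √(288/7)
  +(−1)^0/∏(0,3,1,0,2,0)! = 1/12  (running 1/12)
⟨..|..⟩ = √(288/7)·(1/12) = +0.534522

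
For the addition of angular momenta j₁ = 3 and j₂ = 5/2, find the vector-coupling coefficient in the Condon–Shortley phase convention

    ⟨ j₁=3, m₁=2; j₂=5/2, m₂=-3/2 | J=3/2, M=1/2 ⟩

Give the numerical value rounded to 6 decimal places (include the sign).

-0.218218  (= −√(1/21))

triangle: 4!*2!*1!/8! = 48/40320
(j±m)!: 5!*1!*1!*4!*2!*1! = 5760
prefactor² = (2J+1)*Δ*N² = 192/7
  k=0: +1/(0!*4!*1!*1!*1!*0!) = 1/24
  k=1: −1/(1!*3!*0!*0!*2!*1!) = -1/12
Σ = -1/24  ⇒  CG² = 192/7*(-1/24)² = 1/21
CG = −√(1/21) = -0.218218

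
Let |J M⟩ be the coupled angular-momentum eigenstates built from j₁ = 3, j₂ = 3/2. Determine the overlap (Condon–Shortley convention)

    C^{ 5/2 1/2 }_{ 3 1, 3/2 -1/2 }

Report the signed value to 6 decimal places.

triangle: 2!×4!×1!/8! = 48/40320
(j±m)!: 4!×2!×1!×2!×3!×2! = 1152
prefactor² = (2J+1)×Δ×N² = 288/35
  k=0: +1/(0!×2!×2!×1!×2!×0!) = 1/8
  k=1: −1/(1!×1!×1!×0!×3!×1!) = -1/6
Σ = -1/24  ⇒  CG² = 288/35×(-1/24)² = 1/70
CG = −√(1/70) = -0.119523

-0.119523  (= −√(1/70))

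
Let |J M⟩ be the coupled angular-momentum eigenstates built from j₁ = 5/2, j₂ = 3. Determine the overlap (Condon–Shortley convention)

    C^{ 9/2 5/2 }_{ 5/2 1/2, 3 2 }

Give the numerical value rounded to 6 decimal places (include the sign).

-0.497468

triangle: 1!*4!*5!/11! = 2880/39916800
(j±m)!: 3!*2!*5!*1!*7!*2! = 14515200
prefactor² = (2J+1)*Δ*N² = 115200/11
  k=0: +1/(0!*1!*2!*5!*2!*0!) = 1/480
  k=1: −1/(1!*0!*1!*4!*3!*1!) = -1/144
Σ = -7/1440  ⇒  CG² = 115200/11*(-7/1440)² = 49/198
CG = −√(49/198) = -0.497468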